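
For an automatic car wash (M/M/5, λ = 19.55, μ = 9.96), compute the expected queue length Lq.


a = λ/μ = 1.9629; ρ = a/5 = 0.3926
P₀ = 0.139511
Lq = P₀·a^c·ρ / (c!·(1−ρ)²) = 0.139511·29.13648·0.3926/(120·0.36897)
= 0.03604

Final: 0.03604


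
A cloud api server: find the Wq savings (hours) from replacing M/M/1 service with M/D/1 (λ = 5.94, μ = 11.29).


ρ = 5.94/11.29 = 0.5261
Wq(M/M/1) = ρ/(μ−λ) = 0.5261/5.35 = 0.09834 hr
Wq(M/D/1) = ρ/(2(μ−λ)) = 0.04917 hr
Savings = 0.09834 − 0.04917 = 0.04917 hr

Final: 0.04917 hr


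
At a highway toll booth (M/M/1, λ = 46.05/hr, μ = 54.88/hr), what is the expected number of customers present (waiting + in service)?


ρ = λ/μ = 46.05/54.88 = 0.8391
L = ρ/(1−ρ) = 0.8391/(1 − 0.8391) = 0.8391/0.1609 = 5.2152

Final: 5.2152


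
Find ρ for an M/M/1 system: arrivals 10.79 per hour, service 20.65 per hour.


ρ = λ/μ = 10.79/20.65 = 0.5225

Final: 0.5225


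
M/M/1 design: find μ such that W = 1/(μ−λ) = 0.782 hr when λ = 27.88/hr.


W = 1/(μ−λ) ⇒ μ − λ = 1/W = 1/0.782 = 1.2788
μ = λ + 1/W = 27.88 + 1.2788 = 29.1588 per hr

Final: 29.1588 /hr


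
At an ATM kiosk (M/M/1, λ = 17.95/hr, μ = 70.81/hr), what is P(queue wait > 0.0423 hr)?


ρ = 17.95/70.81 = 0.2535
P(Wq > t) = ρ·e^{−(μ−λ)t} = 0.2535·e^{−2.2360}
= 0.2535·0.106888 = 0.027095

Final: 0.027095


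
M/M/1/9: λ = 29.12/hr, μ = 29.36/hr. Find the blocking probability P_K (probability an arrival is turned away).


ρ = λ/μ = 29.12/29.36 = 0.9918
P_K = (1−ρ)ρ^K/(1−ρ^(K+1)) = (0.008174·0.928791)/(1 − 0.921198)
= 0.007592/0.078802 = 0.096347

Final: 0.096347


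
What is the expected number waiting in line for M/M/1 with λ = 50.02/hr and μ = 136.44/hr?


ρ = 50.02/136.44 = 0.3666
Lq = ρ²/(1−ρ) = 0.1344/0.6334 = 0.2122

Final: 0.2122


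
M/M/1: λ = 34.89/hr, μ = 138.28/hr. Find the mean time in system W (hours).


W = 1/(μ−λ) = 1/(138.28 − 34.89) = 1/103.39 = 0.009672 hr

Final: 0.009672 hr


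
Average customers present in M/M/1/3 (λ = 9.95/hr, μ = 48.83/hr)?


ρ = 9.95/48.83 = 0.2038
L = ρ[1 − (K+1)ρ^K + Kρ^(K+1)] / [(1−ρ)(1−ρ^(K+1))]
Numerator: 0.2038·(1 − 4·0.008461 + 3·0.001724) = 0.197926
Denominator: (0.7962)·(0.998276) = 0.794859
L = 0.197926/0.794859 = 0.2490

Final: 0.2490


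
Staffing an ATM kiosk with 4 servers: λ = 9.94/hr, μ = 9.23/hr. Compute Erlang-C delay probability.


a = λ/μ = 1.0769; ρ = a/4 = 0.2692
P₀ = 0.339944 (from M/M/c formula)
C(c,a) = [a^c/(c!(1−ρ))]·P₀ = [1.34505/(24·0.7308)]·0.339944
= 0.07669·0.339944 = 0.026071

Final: 0.026071


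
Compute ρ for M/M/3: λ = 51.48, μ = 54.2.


ρ = λ/(cμ) = 51.48/(3·54.2) = 51.48/162.60 = 0.3166

Final: 0.3166


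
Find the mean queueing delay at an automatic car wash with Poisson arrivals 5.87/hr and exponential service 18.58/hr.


ρ = 5.87/18.58 = 0.3159
Wq = ρ/(μ−λ) = 0.3159/(18.58 − 5.87) = 0.3159/12.71 = 0.02486 hr

Final: 0.02486 hr


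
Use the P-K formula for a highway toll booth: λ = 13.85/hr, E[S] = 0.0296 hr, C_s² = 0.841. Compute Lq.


ρ = λ·E[S] = 13.85·0.0296 = 0.4100
Lq = ρ²(1+C_s²)/(2(1−ρ)) = 0.1681·(1+0.841)/(2·0.5900)
= 0.1681·1.8410/1.1801 = 0.26220

Final: 0.26220


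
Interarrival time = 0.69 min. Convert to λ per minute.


λ = 1/(interarrival time) in consistent units.
1 minute = 1 min, so λ = 1/0.69 = 1.4493 per minute

Final: 1.4493 /min


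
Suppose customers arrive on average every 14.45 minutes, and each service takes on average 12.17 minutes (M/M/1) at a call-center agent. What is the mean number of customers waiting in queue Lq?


λ = 60/14.45 = 4.1522 /hr
μ = 60/12.17 = 4.9302 /hr
ρ = λ/μ = 4.1522/4.9302 = 0.8422
Lq = ρ²/(1−ρ) = 0.7093/0.1578 = 4.4955

Final: 4.4955


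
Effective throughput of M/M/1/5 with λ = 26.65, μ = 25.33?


ρ = 1.0521; P_K = (1−ρ)ρ^5/(1−ρ^6) = 0.188526
λ_eff = λ(1 − P_K) = 26.65·(1 − 0.188526) = 26.65·0.811474 = 21.6258 /hr

Final: 21.6258 /hr


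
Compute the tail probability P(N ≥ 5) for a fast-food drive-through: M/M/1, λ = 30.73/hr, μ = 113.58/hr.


ρ = 30.73/113.58 = 0.2706
P(N ≥ n) = ρ^n = 0.2706^5 = 0.001450

Final: 0.001450


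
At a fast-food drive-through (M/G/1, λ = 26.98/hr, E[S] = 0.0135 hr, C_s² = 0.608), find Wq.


ρ = λ·E[S] = 26.98·0.0135 = 0.3642
E[S²] = E[S]²(1+C_s²) = 0.0135²·(1+0.608) = 0.0002931
Wq = λ·E[S²]/(2(1−ρ)) = 26.98·0.0002931/(2·0.6358) = 0.006218 hr

Final: 0.006218 hr


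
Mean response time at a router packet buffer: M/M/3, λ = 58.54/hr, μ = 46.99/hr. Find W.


a = 1.2458; ρ = 0.4153; P₀ = 0.279884
Lq = P₀·a^c·ρ/(c!(1−ρ)²) = 0.10954
Wq = Lq/λ = 0.10954/58.54 = 0.001871 hr
W = Wq + 1/μ = 0.001871 + 0.02128 = 0.02315 hr

Final: 0.02315 hr


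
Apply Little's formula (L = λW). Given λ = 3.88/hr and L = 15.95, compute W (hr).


W = L/λ = 15.95/3.88 = 4.1108 hr

Final: 4.1108 hr


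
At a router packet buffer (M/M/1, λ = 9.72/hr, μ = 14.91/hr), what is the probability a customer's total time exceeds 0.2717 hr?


W ~ Exponential(μ−λ) for M/M/1.
μ − λ = 14.91 − 9.72 = 5.1900
P(W > t) = e^{−(μ−λ)t} = e^{−1.4101} = 0.244113

Final: 0.244113


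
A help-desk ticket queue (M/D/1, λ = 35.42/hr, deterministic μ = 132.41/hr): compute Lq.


ρ = 35.42/132.41 = 0.2675
M/D/1: Lq = ρ²/(2(1−ρ)) = 0.07156/(2·0.7325) = 0.04884

Final: 0.04884


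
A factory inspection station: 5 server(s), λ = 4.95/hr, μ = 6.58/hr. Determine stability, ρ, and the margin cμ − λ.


Total capacity cμ = 5·6.58 = 32.90/hr
ρ = λ/(cμ) = 4.95/32.90 = 0.1505
Stable ⇔ ρ < 1: YES
Spare capacity = cμ − λ = 32.90 − 4.95 = 27.95/hr

Final: ρ = 0.1505; stable; margin = 27.95/hr


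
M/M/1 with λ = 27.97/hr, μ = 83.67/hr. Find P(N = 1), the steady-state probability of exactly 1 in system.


ρ = 27.97/83.67 = 0.3343
P_n = (1−ρ)·ρ^n = (1 − 0.3343)·0.3343^1 = 0.6657·0.334289 = 0.222540

Final: 0.222540


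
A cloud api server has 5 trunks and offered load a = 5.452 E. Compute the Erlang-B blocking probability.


B(c,a) = (a^c/c!) / Σ_{k=0}^{c} a^k/k!
a^5/5! = 40.141906
Σ terms (k=0..5): 1.00000 + 5.45200 + 14.86215 + 27.00948 + 36.81393 + 40.14191 = 125.279469
B = 40.141906/125.279469 = 0.320419

Final: 0.320419


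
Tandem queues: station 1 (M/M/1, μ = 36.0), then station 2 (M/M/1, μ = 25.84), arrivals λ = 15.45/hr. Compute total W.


Each node sees arrival rate λ = 15.45/hr (tandem ⇒ throughput preserved).
W₁ = 1/(μ₁−λ) = 1/(36.0−15.45) = 0.04866 hr
W₂ = 1/(μ₂−λ) = 1/(25.84−15.45) = 0.09625 hr
W_total = W₁ + W₂ = 0.04866 + 0.09625 = 0.14491 hr

Final: 0.14491 hr


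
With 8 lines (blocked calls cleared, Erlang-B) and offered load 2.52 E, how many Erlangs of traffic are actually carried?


B(8,2.52) = 0.003249 (Erlang-B)
Carried load = a(1 − B) = 2.52·(1 − 0.003249) = 2.52·0.996751 = 2.5118 E

Final: 2.5118 Erlangs


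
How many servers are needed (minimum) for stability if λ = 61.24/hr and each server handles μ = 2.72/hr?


Stability requires cμ > λ ⇔ c > λ/μ.
λ/μ = 61.24/2.72 = 22.5147
Minimum integer c = ⌊22.5147⌋ + 1 = 23
Check: 23·2.72 = 62.56 > 61.24, while 22·2.72 = 59.84 ≤ 61.24

Final: 23 servers


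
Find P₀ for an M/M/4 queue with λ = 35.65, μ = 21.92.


a = λ/μ = 35.65/21.92 = 1.6264; ρ = a/c = 0.4066
Σ_{k=0}^{3} a^k/k! (terms k=0..3) = 1.00000 + 1.62637 + 1.32254 + 0.71698 = 4.66588
Tail: a^4/(4!(1−ρ)) = 6.99642/(24·0.5934) = 0.49126
P₀ = 1/(4.66588 + 0.49126) = 1/5.15714 = 0.193906

Final: 0.193906


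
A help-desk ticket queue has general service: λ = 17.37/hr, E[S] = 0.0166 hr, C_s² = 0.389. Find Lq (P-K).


ρ = λ·E[S] = 17.37·0.0166 = 0.2883
Lq = ρ²(1+C_s²)/(2(1−ρ)) = 0.08314·(1+0.389)/(2·0.7117)
= 0.08314·1.3890/1.4233 = 0.08114

Final: 0.08114


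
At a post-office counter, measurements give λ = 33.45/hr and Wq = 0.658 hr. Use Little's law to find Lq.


Lq = λWq = 33.45·0.658 = 22.0101

Final: 22.0101


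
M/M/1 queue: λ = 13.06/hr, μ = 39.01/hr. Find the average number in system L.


ρ = λ/μ = 13.06/39.01 = 0.3348
L = ρ/(1−ρ) = 0.3348/(1 − 0.3348) = 0.3348/0.6652 = 0.5033

Final: 0.5033


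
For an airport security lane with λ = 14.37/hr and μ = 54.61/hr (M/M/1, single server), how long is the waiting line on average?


ρ = 14.37/54.61 = 0.2631
Lq = ρ²/(1−ρ) = 0.06924/0.7369 = 0.09397

Final: 0.09397


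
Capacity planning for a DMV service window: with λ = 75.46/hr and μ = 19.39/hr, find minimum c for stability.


Stability requires cμ > λ ⇔ c > λ/μ.
λ/μ = 75.46/19.39 = 3.8917
Minimum integer c = ⌊3.8917⌋ + 1 = 4
Check: 4·19.39 = 77.56 > 75.46, while 3·19.39 = 58.17 ≤ 75.46

Final: 4 servers


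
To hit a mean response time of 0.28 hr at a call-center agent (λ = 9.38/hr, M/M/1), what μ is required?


W = 1/(μ−λ) ⇒ μ − λ = 1/W = 1/0.28 = 3.5714
μ = λ + 1/W = 9.38 + 3.5714 = 12.9514 per hr

Final: 12.9514 /hr


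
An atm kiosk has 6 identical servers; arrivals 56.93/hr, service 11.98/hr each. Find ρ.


ρ = λ/(cμ) = 56.93/(6·11.98) = 56.93/71.88 = 0.7920

Final: 0.7920


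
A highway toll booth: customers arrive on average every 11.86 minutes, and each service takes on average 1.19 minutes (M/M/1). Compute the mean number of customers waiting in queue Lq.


λ = 60/11.86 = 5.0590 /hr
μ = 60/1.19 = 50.4202 /hr
ρ = λ/μ = 5.0590/50.4202 = 0.1003
Lq = ρ²/(1−ρ) = 0.01007/0.8997 = 0.01119

Final: 0.01119


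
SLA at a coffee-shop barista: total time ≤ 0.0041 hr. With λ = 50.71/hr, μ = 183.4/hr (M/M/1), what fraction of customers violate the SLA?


W ~ Exponential(μ−λ) for M/M/1.
μ − λ = 183.4 − 50.71 = 132.6900
P(W > t) = e^{−(μ−λ)t} = e^{−0.5440} = 0.580405

Final: 0.580405


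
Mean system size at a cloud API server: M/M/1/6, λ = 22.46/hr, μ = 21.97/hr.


ρ = 22.46/21.97 = 1.0223
L = ρ[1 − (K+1)ρ^K + Kρ^(K+1)] / [(1−ρ)(1−ρ^(K+1))]
Numerator: 1.0223·(1 − 7·1.141506 + 6·1.166965) = 0.011500
Denominator: (-0.02230)·(-0.166965) = 0.003724
L = 0.011500/0.003724 = 3.0882

Final: 3.0882


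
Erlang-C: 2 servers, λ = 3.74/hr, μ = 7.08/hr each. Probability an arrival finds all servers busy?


a = λ/μ = 0.5282; ρ = a/2 = 0.2641
P₀ = 0.582123 (from M/M/c formula)
C(c,a) = [a^c/(c!(1−ρ))]·P₀ = [0.27905/(2·0.7359)]·0.582123
= 0.18960·0.582123 = 0.110371

Final: 0.110371


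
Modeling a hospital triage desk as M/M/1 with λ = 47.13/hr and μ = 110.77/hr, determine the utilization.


ρ = λ/μ = 47.13/110.77 = 0.4255

Final: 0.4255


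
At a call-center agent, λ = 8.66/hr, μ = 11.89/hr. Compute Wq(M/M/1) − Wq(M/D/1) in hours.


ρ = 8.66/11.89 = 0.7283
Wq(M/M/1) = ρ/(μ−λ) = 0.7283/3.23 = 0.22549 hr
Wq(M/D/1) = ρ/(2(μ−λ)) = 0.11275 hr
Savings = 0.22549 − 0.11275 = 0.11275 hr

Final: 0.11275 hr


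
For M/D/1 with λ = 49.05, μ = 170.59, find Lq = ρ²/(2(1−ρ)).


ρ = 49.05/170.59 = 0.2875
M/D/1: Lq = ρ²/(2(1−ρ)) = 0.08267/(2·0.7125) = 0.05802

Final: 0.05802


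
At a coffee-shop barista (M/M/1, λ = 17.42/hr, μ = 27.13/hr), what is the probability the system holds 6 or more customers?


ρ = 17.42/27.13 = 0.6421
P(N ≥ n) = ρ^n = 0.6421^6 = 0.070079

Final: 0.070079


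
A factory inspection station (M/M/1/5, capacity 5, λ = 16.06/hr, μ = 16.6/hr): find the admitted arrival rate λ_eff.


ρ = 0.9675; P_K = (1−ρ)ρ^5/(1−ρ^6) = 0.153197
λ_eff = λ(1 − P_K) = 16.06·(1 − 0.153197) = 16.06·0.846803 = 13.5997 /hr

Final: 13.5997 /hr


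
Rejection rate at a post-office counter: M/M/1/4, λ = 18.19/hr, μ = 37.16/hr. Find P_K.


ρ = λ/μ = 18.19/37.16 = 0.4895
P_K = (1−ρ)ρ^K/(1−ρ^(K+1)) = (0.5105·0.057415)/(1 − 0.028105)
= 0.029310/0.971895 = 0.030158

Final: 0.030158


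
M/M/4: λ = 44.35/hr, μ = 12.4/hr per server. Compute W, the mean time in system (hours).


a = 3.5766; ρ = 0.8942; P₀ = 0.012046
Lq = P₀·a^c·ρ/(c!(1−ρ)²) = 6.55507
Wq = Lq/λ = 6.55507/44.35 = 0.14780 hr
W = Wq + 1/μ = 0.14780 + 0.08065 = 0.22845 hr

Final: 0.22845 hr


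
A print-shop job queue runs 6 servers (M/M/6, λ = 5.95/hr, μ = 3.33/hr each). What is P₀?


a = λ/μ = 5.95/3.33 = 1.7868; ρ = a/c = 0.2978
Σ_{k=0}^{5} a^k/k! (terms k=0..5) = 1.00000 + 1.78679 + 1.59630 + 0.95075 + 0.42470 + 0.15177 = 5.91031
Tail: a^6/(6!(1−ρ)) = 32.54141/(720·0.7022) = 0.06436
P₀ = 1/(5.91031 + 0.06436) = 1/5.97467 = 0.167373

Final: 0.167373


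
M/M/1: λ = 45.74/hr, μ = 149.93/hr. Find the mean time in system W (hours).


W = 1/(μ−λ) = 1/(149.93 − 45.74) = 1/104.19 = 0.009598 hr

Final: 0.009598 hr


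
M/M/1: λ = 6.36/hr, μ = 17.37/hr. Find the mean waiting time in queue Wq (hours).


ρ = 6.36/17.37 = 0.3661
Wq = ρ/(μ−λ) = 0.3661/(17.37 − 6.36) = 0.3661/11.01 = 0.03326 hr

Final: 0.03326 hr


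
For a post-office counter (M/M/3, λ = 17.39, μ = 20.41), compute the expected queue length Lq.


a = λ/μ = 0.8520; ρ = a/3 = 0.2840
P₀ = 0.423909
Lq = P₀·a^c·ρ / (c!·(1−ρ)²) = 0.423909·0.61854·0.2840/(6·0.51264)
= 0.02421

Final: 0.02421


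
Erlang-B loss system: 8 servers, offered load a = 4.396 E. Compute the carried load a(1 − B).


B(8,4.396) = 0.044212 (Erlang-B)
Carried load = a(1 − B) = 4.396·(1 − 0.044212) = 4.396·0.955788 = 4.2016 E

Final: 4.2016 Erlangs


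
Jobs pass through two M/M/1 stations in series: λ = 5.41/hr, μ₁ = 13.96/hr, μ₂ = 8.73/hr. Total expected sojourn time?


Each node sees arrival rate λ = 5.41/hr (tandem ⇒ throughput preserved).
W₁ = 1/(μ₁−λ) = 1/(13.96−5.41) = 0.11696 hr
W₂ = 1/(μ₂−λ) = 1/(8.73−5.41) = 0.30120 hr
W_total = W₁ + W₂ = 0.11696 + 0.30120 = 0.41816 hr

Final: 0.41816 hr


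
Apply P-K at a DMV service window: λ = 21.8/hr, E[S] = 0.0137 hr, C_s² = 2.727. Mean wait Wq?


ρ = λ·E[S] = 21.8·0.0137 = 0.2987
E[S²] = E[S]²(1+C_s²) = 0.0137²·(1+2.727) = 0.0006995
Wq = λ·E[S²]/(2(1−ρ)) = 21.8·0.0006995/(2·0.7013) = 0.01087 hr

Final: 0.01087 hr


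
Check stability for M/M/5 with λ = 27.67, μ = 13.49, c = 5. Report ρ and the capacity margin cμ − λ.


Total capacity cμ = 5·13.49 = 67.45/hr
ρ = λ/(cμ) = 27.67/67.45 = 0.4102
Stable ⇔ ρ < 1: YES
Spare capacity = cμ − λ = 67.45 − 27.67 = 39.78/hr

Final: ρ = 0.4102; stable; margin = 39.78/hr


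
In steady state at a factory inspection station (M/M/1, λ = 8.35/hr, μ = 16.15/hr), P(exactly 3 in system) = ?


ρ = 8.35/16.15 = 0.5170
P_n = (1−ρ)·ρ^n = (1 − 0.5170)·0.5170^3 = 0.4830·0.138211 = 0.066752

Final: 0.066752


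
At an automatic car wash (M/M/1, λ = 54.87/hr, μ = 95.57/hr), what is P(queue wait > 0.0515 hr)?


ρ = 54.87/95.57 = 0.5741
P(Wq > t) = ρ·e^{−(μ−λ)t} = 0.5741·e^{−2.0960}
= 0.5741·0.122941 = 0.070585

Final: 0.070585


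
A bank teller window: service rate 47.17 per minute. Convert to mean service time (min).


Mean service time = 1/μ = 1/47.17 minute = 0.02120 minute
In minutes: 0.02120 × 1 = 0.02120 min

Final: 0.02120 min


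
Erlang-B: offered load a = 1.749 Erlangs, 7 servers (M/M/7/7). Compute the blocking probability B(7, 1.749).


B(c,a) = (a^c/c!) / Σ_{k=0}^{c} a^k/k!
a^7/7! = 0.009933
Σ terms (k=0..7): 1.00000 + 1.74900 + 1.52950 + 0.89170 + 0.38990 + 0.13639 + 0.03976 + 0.009933 = 5.746170
B = 0.009933/5.746170 = 0.001729

Final: 0.001729


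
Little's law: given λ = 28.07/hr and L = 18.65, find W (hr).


W = L/λ = 18.65/28.07 = 0.6644 hr

Final: 0.6644 hr


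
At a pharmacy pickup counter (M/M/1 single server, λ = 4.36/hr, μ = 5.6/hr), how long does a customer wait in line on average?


ρ = 4.36/5.6 = 0.7786
Wq = ρ/(μ−λ) = 0.7786/(5.6 − 4.36) = 0.7786/1.24 = 0.6279 hr

Final: 0.6279 hr


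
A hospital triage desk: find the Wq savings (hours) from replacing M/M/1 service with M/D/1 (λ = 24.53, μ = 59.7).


ρ = 24.53/59.7 = 0.4109
Wq(M/M/1) = ρ/(μ−λ) = 0.4109/35.17 = 0.01168 hr
Wq(M/D/1) = ρ/(2(μ−λ)) = 0.005841 hr
Savings = 0.01168 − 0.005841 = 0.005841 hr

Final: 0.005841 hr


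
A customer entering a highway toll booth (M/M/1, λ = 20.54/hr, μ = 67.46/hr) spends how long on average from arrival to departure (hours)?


W = 1/(μ−λ) = 1/(67.46 − 20.54) = 1/46.92 = 0.02131 hr

Final: 0.02131 hr


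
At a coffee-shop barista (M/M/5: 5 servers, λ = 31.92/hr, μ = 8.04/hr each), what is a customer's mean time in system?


a = 3.9701; ρ = 0.7940; P₀ = 0.013598
Lq = P₀·a^c·ρ/(c!(1−ρ)²) = 2.09199
Wq = Lq/λ = 2.09199/31.92 = 0.06554 hr
W = Wq + 1/μ = 0.06554 + 0.12438 = 0.18992 hr

Final: 0.18992 hr


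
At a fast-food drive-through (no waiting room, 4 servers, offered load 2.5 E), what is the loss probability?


B(c,a) = (a^c/c!) / Σ_{k=0}^{c} a^k/k!
a^4/4! = 1.627604
Σ terms (k=0..4): 1.00000 + 2.50000 + 3.12500 + 2.60417 + 1.62760 = 10.856771
B = 1.627604/10.856771 = 0.149916

Final: 0.149916


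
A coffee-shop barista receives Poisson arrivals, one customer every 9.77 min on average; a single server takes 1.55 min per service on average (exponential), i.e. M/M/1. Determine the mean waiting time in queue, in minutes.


λ = 60/9.77 = 6.1412 /hr
μ = 60/1.55 = 38.7097 /hr
ρ = λ/μ = 6.1412/38.7097 = 0.1586
Wq = ρ/(μ−λ) = 0.1586/(38.7097−6.1412) = 0.004871 hr
In minutes: 0.004871·60 = 0.2923 min

Final: 0.2923 min


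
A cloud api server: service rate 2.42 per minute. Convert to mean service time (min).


Mean service time = 1/μ = 1/2.42 minute = 0.41322 minute
In minutes: 0.41322 × 1 = 0.4132 min

Final: 0.4132 min


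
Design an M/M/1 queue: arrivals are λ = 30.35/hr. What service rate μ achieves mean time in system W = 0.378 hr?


W = 1/(μ−λ) ⇒ μ − λ = 1/W = 1/0.378 = 2.6455
μ = λ + 1/W = 30.35 + 2.6455 = 32.9955 per hr

Final: 32.9955 /hr


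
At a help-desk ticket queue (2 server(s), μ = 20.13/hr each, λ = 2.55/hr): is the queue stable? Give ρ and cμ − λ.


Total capacity cμ = 2·20.13 = 40.26/hr
ρ = λ/(cμ) = 2.55/40.26 = 0.06334
Stable ⇔ ρ < 1: YES
Spare capacity = cμ − λ = 40.26 − 2.55 = 37.71/hr

Final: ρ = 0.06334; stable; margin = 37.71/hr


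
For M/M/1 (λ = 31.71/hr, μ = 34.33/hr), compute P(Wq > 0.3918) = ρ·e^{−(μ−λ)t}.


ρ = 31.71/34.33 = 0.9237
P(Wq > t) = ρ·e^{−(μ−λ)t} = 0.9237·e^{−1.0265}
= 0.9237·0.358253 = 0.330912

Final: 0.330912


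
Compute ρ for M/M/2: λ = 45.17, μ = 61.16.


ρ = λ/(cμ) = 45.17/(2·61.16) = 45.17/122.32 = 0.3693

Final: 0.3693


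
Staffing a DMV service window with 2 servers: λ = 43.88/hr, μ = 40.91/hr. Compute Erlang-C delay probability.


a = λ/μ = 1.0726; ρ = a/2 = 0.5363
P₀ = 0.301830 (from M/M/c formula)
C(c,a) = [a^c/(c!(1−ρ))]·P₀ = [1.15047/(2·0.4637)]·0.301830
= 1.24053·0.301830 = 0.374428

Final: 0.374428


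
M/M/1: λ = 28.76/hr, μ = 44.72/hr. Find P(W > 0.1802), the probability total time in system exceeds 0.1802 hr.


W ~ Exponential(μ−λ) for M/M/1.
μ − λ = 44.72 − 28.76 = 15.9600
P(W > t) = e^{−(μ−λ)t} = e^{−2.8760} = 0.056360

Final: 0.056360


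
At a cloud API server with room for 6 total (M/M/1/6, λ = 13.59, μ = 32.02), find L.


ρ = 13.59/32.02 = 0.4244
L = ρ[1 − (K+1)ρ^K + Kρ^(K+1)] / [(1−ρ)(1−ρ^(K+1))]
Numerator: 0.4244·(1 − 7·0.005845 + 6·0.002481) = 0.413374
Denominator: (0.5756)·(0.997519) = 0.574150
L = 0.413374/0.574150 = 0.7200

Final: 0.7200


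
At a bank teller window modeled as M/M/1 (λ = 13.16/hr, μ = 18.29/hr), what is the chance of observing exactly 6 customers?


ρ = 13.16/18.29 = 0.7195
P_n = (1−ρ)·ρ^n = (1 − 0.7195)·0.7195^6 = 0.2805·0.138756 = 0.038919

Final: 0.038919


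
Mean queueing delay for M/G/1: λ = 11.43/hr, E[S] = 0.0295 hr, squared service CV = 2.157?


ρ = λ·E[S] = 11.43·0.0295 = 0.3372
E[S²] = E[S]²(1+C_s²) = 0.0295²·(1+2.157) = 0.002747
Wq = λ·E[S²]/(2(1−ρ)) = 11.43·0.002747/(2·0.6628) = 0.02369 hr

Final: 0.02369 hr


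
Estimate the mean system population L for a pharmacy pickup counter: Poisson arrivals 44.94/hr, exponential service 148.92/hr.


ρ = λ/μ = 44.94/148.92 = 0.3018
L = ρ/(1−ρ) = 0.3018/(1 − 0.3018) = 0.3018/0.6982 = 0.4322

Final: 0.4322


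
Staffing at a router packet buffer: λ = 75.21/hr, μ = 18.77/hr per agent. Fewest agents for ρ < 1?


Stability requires cμ > λ ⇔ c > λ/μ.
λ/μ = 75.21/18.77 = 4.0069
Minimum integer c = ⌊4.0069⌋ + 1 = 5
Check: 5·18.77 = 93.85 > 75.21, while 4·18.77 = 75.08 ≤ 75.21

Final: 5 servers


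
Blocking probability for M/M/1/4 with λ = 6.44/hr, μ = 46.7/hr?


ρ = λ/μ = 6.44/46.7 = 0.1379
P_K = (1−ρ)ρ^K/(1−ρ^(K+1)) = (0.8621·0.0003616)/(1 − 0.00004987)
= 0.0003118/0.999950 = 0.0003118

Final: 0.0003118


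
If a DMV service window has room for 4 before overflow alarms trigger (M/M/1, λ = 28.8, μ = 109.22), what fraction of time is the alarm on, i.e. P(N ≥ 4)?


ρ = 28.8/109.22 = 0.2637
P(N ≥ n) = ρ^n = 0.2637^4 = 0.004835

Final: 0.004835


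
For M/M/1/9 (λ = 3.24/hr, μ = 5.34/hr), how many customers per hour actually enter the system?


ρ = 0.6067; P_K = (1−ρ)ρ^9/(1−ρ^10) = 0.004412
λ_eff = λ(1 − P_K) = 3.24·(1 − 0.004412) = 3.24·0.995588 = 3.2257 /hr

Final: 3.2257 /hr


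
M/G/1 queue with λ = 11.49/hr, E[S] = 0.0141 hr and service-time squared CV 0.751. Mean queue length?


ρ = λ·E[S] = 11.49·0.0141 = 0.1620
Lq = ρ²(1+C_s²)/(2(1−ρ)) = 0.02625·(1+0.751)/(2·0.8380)
= 0.02625·1.7510/1.6760 = 0.02742

Final: 0.02742


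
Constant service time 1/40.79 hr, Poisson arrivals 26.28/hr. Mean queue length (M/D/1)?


ρ = 26.28/40.79 = 0.6443
M/D/1: Lq = ρ²/(2(1−ρ)) = 0.4151/(2·0.3557) = 0.58344

Final: 0.58344


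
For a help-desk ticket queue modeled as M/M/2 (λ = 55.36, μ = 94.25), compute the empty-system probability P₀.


a = λ/μ = 55.36/94.25 = 0.5874; ρ = a/c = 0.2937
Σ_{k=0}^{1} a^k/k! (terms k=0..1) = 1.00000 + 0.58737 = 1.58737
Tail: a^2/(2!(1−ρ)) = 0.34501/(2·0.7063) = 0.24423
P₀ = 1/(1.58737 + 0.24423) = 1/1.83161 = 0.545969

Final: 0.545969


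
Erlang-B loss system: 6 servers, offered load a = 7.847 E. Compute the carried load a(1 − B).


B(6,7.847) = 0.381328 (Erlang-B)
Carried load = a(1 − B) = 7.847·(1 − 0.381328) = 7.847·0.618672 = 4.8547 E

Final: 4.8547 Erlangs


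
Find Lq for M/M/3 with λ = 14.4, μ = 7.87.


a = λ/μ = 1.8297; ρ = a/3 = 0.6099
P₀ = 0.140430
Lq = P₀·a^c·ρ / (c!·(1−ρ)²) = 0.140430·6.12581·0.6099/(6·0.15217)
= 0.57466

Final: 0.57466


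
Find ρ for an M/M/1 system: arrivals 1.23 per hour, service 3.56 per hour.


ρ = λ/μ = 1.23/3.56 = 0.3455

Final: 0.3455


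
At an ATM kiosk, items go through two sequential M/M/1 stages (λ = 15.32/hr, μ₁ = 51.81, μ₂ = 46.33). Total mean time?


Each node sees arrival rate λ = 15.32/hr (tandem ⇒ throughput preserved).
W₁ = 1/(μ₁−λ) = 1/(51.81−15.32) = 0.02740 hr
W₂ = 1/(μ₂−λ) = 1/(46.33−15.32) = 0.03225 hr
W_total = W₁ + W₂ = 0.02740 + 0.03225 = 0.05965 hr

Final: 0.05965 hr


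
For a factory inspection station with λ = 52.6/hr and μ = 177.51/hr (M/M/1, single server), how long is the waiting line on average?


ρ = 52.6/177.51 = 0.2963
Lq = ρ²/(1−ρ) = 0.08781/0.7037 = 0.1248

Final: 0.1248


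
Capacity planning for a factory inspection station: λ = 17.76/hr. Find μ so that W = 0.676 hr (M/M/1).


W = 1/(μ−λ) ⇒ μ − λ = 1/W = 1/0.676 = 1.4793
μ = λ + 1/W = 17.76 + 1.4793 = 19.2393 per hr

Final: 19.2393 /hr


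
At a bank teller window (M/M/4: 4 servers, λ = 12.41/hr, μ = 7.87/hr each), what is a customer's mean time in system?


a = 1.5769; ρ = 0.3942; P₀ = 0.204128
Lq = P₀·a^c·ρ/(c!(1−ρ)²) = 0.05649
Wq = Lq/λ = 0.05649/12.41 = 0.004552 hr
W = Wq + 1/μ = 0.004552 + 0.12706 = 0.13162 hr

Final: 0.13162 hr


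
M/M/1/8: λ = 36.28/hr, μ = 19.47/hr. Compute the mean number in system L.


ρ = 36.28/19.47 = 1.8634
L = ρ[1 − (K+1)ρ^K + Kρ^(K+1)] / [(1−ρ)(1−ρ^(K+1))]
Numerator: 1.8634·(1 − 9·145.348520 + 8·270.839462) = 1601.721956
Denominator: (-0.8634)·(-269.839462) = 232.973875
L = 1601.721956/232.973875 = 6.8751

Final: 6.8751


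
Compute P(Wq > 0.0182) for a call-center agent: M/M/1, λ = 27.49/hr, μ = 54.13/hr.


ρ = 27.49/54.13 = 0.5079
P(Wq > t) = ρ·e^{−(μ−λ)t} = 0.5079·e^{−0.4848}
= 0.5079·0.615791 = 0.312730

Final: 0.312730


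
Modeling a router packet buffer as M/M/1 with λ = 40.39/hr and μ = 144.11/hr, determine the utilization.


ρ = λ/μ = 40.39/144.11 = 0.2803

Final: 0.2803


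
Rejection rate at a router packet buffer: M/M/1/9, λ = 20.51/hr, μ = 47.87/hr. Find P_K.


ρ = λ/μ = 20.51/47.87 = 0.4285
P_K = (1−ρ)ρ^K/(1−ρ^(K+1)) = (0.5715·0.0004865)/(1 − 0.0002085)
= 0.0002781/0.999792 = 0.0002781

Final: 0.0002781


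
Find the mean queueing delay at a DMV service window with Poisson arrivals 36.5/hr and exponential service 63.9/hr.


ρ = 36.5/63.9 = 0.5712
Wq = ρ/(μ−λ) = 0.5712/(63.9 − 36.5) = 0.5712/27.40 = 0.02085 hr

Final: 0.02085 hr


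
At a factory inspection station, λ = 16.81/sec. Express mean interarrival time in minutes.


Mean interarrival time = 1/λ = 1/16.81 second = 0.05949 second
In minutes: 0.05949 × 0.0166667 = 0.0009915 min

Final: 0.0009915 min


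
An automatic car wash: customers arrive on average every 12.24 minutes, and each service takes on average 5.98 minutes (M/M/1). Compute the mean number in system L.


λ = 60/12.24 = 4.9020 /hr
μ = 60/5.98 = 10.0334 /hr
ρ = λ/μ = 4.9020/10.0334 = 0.4886
L = ρ/(1−ρ) = 0.4886/0.5114 = 0.9553

Final: 0.9553


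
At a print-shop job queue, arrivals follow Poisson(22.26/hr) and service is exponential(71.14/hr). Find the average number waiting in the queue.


ρ = 22.26/71.14 = 0.3129
Lq = ρ²/(1−ρ) = 0.09791/0.6871 = 0.1425

Final: 0.1425


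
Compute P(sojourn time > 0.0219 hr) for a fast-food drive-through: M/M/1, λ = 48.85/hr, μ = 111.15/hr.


W ~ Exponential(μ−λ) for M/M/1.
μ − λ = 111.15 − 48.85 = 62.3000
P(W > t) = e^{−(μ−λ)t} = e^{−1.3644} = 0.255542

Final: 0.255542


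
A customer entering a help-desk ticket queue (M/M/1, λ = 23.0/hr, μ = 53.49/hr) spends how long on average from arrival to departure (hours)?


W = 1/(μ−λ) = 1/(53.49 − 23.0) = 1/30.49 = 0.03280 hr

Final: 0.03280 hr


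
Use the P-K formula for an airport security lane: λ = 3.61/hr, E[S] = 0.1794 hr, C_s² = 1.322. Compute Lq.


ρ = λ·E[S] = 3.61·0.1794 = 0.6476
Lq = ρ²(1+C_s²)/(2(1−ρ)) = 0.4194·(1+1.322)/(2·0.3524)
= 0.4194·2.3220/0.7047 = 1.38197

Final: 1.38197


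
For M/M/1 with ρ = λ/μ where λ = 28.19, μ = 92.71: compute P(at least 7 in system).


ρ = 28.19/92.71 = 0.3041
P(N ≥ n) = ρ^n = 0.3041^7 = 0.0002403

Final: 0.0002403


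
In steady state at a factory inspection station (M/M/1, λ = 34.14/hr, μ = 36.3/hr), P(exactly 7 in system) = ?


ρ = 34.14/36.3 = 0.9405
P_n = (1−ρ)·ρ^n = (1 − 0.9405)·0.9405^7 = 0.05950·0.650876 = 0.038730

Final: 0.038730


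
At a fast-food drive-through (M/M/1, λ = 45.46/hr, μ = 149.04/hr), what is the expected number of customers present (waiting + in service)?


ρ = λ/μ = 45.46/149.04 = 0.3050
L = ρ/(1−ρ) = 0.3050/(1 − 0.3050) = 0.3050/0.6950 = 0.4389

Final: 0.4389


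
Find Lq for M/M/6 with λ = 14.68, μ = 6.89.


a = λ/μ = 2.1306; ρ = a/6 = 0.3551
P₀ = 0.118505
Lq = P₀·a^c·ρ / (c!·(1−ρ)²) = 0.118505·93.54940·0.3551/(720·0.41589)
= 0.01315

Final: 0.01315


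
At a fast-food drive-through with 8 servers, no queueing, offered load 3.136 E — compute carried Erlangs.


B(8,3.136) = 0.010133 (Erlang-B)
Carried load = a(1 − B) = 3.136·(1 − 0.010133) = 3.136·0.989867 = 3.1042 E

Final: 3.1042 Erlangs


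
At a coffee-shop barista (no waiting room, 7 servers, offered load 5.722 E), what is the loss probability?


B(c,a) = (a^c/c!) / Σ_{k=0}^{c} a^k/k!
a^7/7! = 39.847808
Σ terms (k=0..7): 1.00000 + 5.72200 + 16.37064 + 31.22427 + 44.66632 + 51.11614 + 48.74776 + 39.84781 = 238.694933
B = 39.847808/238.694933 = 0.166940

Final: 0.166940


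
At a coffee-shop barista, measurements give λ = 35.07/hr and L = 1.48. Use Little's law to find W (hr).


W = L/λ = 1.48/35.07 = 0.04220 hr

Final: 0.04220 hr


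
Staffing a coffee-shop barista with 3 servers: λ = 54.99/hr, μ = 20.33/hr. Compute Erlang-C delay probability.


a = λ/μ = 2.7049; ρ = a/3 = 0.9016
P₀ = 0.024456 (from M/M/c formula)
C(c,a) = [a^c/(c!(1−ρ))]·P₀ = [19.78969/(6·0.09838)]·0.024456
= 33.52704·0.024456 = 0.819931

Final: 0.819931


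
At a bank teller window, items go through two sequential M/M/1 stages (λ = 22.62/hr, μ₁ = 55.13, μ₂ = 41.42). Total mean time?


Each node sees arrival rate λ = 22.62/hr (tandem ⇒ throughput preserved).
W₁ = 1/(μ₁−λ) = 1/(55.13−22.62) = 0.03076 hr
W₂ = 1/(μ₂−λ) = 1/(41.42−22.62) = 0.05319 hr
W_total = W₁ + W₂ = 0.03076 + 0.05319 = 0.08395 hr

Final: 0.08395 hr


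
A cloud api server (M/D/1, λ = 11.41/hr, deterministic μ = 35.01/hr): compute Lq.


ρ = 11.41/35.01 = 0.3259
M/D/1: Lq = ρ²/(2(1−ρ)) = 0.1062/(2·0.6741) = 0.07878

Final: 0.07878


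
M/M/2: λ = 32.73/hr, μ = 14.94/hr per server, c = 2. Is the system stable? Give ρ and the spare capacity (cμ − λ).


Total capacity cμ = 2·14.94 = 29.88/hr
ρ = λ/(cμ) = 32.73/29.88 = 1.0954
Stable ⇔ ρ < 1: NO
Spare capacity = cμ − λ = 29.88 − 32.73 = -2.85/hr

Final: ρ = 1.0954; unstable; margin = -2.85/hr


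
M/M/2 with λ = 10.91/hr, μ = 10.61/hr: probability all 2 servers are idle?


a = λ/μ = 10.91/10.61 = 1.0283; ρ = a/c = 0.5141
Σ_{k=0}^{1} a^k/k! (terms k=0..1) = 1.00000 + 1.02828 = 2.02828
Tail: a^2/(2!(1−ρ)) = 1.05735/(2·0.4859) = 1.08812
P₀ = 1/(2.02828 + 1.08812) = 1/3.11639 = 0.320884

Final: 0.320884


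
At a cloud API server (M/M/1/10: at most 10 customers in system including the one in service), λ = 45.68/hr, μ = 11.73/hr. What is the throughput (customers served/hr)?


ρ = 3.8943; P_K = (1−ρ)ρ^10/(1−ρ^11) = 0.743214
λ_eff = λ(1 − P_K) = 45.68·(1 − 0.743214) = 45.68·0.256786 = 11.7300 /hr

Final: 11.7300 /hr


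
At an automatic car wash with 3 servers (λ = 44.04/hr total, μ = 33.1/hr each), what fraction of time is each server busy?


ρ = λ/(cμ) = 44.04/(3·33.1) = 44.04/99.30 = 0.4435

Final: 0.4435


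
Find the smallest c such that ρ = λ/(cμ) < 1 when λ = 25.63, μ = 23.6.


Stability requires cμ > λ ⇔ c > λ/μ.
λ/μ = 25.63/23.6 = 1.0860
Minimum integer c = ⌊1.0860⌋ + 1 = 2
Check: 2·23.6 = 47.20 > 25.63, while 1·23.6 = 23.60 ≤ 25.63

Final: 2 servers


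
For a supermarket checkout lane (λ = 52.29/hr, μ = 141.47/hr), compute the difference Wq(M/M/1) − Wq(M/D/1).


ρ = 52.29/141.47 = 0.3696
Wq(M/M/1) = ρ/(μ−λ) = 0.3696/89.18 = 0.004145 hr
Wq(M/D/1) = ρ/(2(μ−λ)) = 0.002072 hr
Savings = 0.004145 − 0.002072 = 0.002072 hr

Final: 0.002072 hr


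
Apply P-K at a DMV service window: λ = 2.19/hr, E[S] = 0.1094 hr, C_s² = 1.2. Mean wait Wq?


ρ = λ·E[S] = 2.19·0.1094 = 0.2396
E[S²] = E[S]²(1+C_s²) = 0.1094²·(1+1.2) = 0.026330
Wq = λ·E[S²]/(2(1−ρ)) = 2.19·0.026330/(2·0.7604) = 0.03792 hr

Final: 0.03792 hr


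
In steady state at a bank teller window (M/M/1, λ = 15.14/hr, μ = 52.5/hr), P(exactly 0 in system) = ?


ρ = 15.14/52.5 = 0.2884
P_n = (1−ρ)·ρ^n = (1 − 0.2884)·0.2884^0 = 0.7116·1.000000 = 0.711619

Final: 0.711619


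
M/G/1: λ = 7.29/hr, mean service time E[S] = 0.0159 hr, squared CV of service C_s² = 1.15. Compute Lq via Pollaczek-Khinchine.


ρ = λ·E[S] = 7.29·0.0159 = 0.1159
Lq = ρ²(1+C_s²)/(2(1−ρ)) = 0.01344·(1+1.15)/(2·0.8841)
= 0.01344·2.1500/1.7682 = 0.01634

Final: 0.01634


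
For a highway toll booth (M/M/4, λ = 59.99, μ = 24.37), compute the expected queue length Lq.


a = λ/μ = 2.4616; ρ = a/4 = 0.6154
P₀ = 0.077186
Lq = P₀·a^c·ρ / (c!·(1−ρ)²) = 0.077186·36.71921·0.6154/(24·0.14791)
= 0.49134

Final: 0.49134


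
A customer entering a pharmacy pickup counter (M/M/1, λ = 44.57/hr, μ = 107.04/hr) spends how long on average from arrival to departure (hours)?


W = 1/(μ−λ) = 1/(107.04 − 44.57) = 1/62.47 = 0.01601 hr

Final: 0.01601 hr


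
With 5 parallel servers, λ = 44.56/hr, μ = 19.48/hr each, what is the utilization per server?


ρ = λ/(cμ) = 44.56/(5·19.48) = 44.56/97.40 = 0.4575

Final: 0.4575


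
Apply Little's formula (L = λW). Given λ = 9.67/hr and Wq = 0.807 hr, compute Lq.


Lq = λWq = 9.67·0.807 = 7.8037

Final: 7.8037


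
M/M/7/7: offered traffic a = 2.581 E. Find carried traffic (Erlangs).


B(7,2.581) = 0.011519 (Erlang-B)
Carried load = a(1 − B) = 2.581·(1 − 0.011519) = 2.581·0.988481 = 2.5513 E

Final: 2.5513 Erlangs


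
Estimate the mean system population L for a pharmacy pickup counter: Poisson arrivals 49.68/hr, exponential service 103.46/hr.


ρ = λ/μ = 49.68/103.46 = 0.4802
L = ρ/(1−ρ) = 0.4802/(1 − 0.4802) = 0.4802/0.5198 = 0.9238

Final: 0.9238


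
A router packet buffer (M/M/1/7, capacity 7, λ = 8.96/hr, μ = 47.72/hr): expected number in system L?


ρ = 8.96/47.72 = 0.1878
L = ρ[1 − (K+1)ρ^K + Kρ^(K+1)] / [(1−ρ)(1−ρ^(K+1))]
Numerator: 0.1878·(1 − 8·0.000008227 + 7·0.000001545) = 0.187752
Denominator: (0.8122)·(0.999998) = 0.812237
L = 0.187752/0.812237 = 0.2312

Final: 0.2312


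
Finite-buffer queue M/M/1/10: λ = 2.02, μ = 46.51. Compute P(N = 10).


ρ = λ/μ = 2.02/46.51 = 0.04343
P_K = (1−ρ)ρ^K/(1−ρ^(K+1)) = (0.9566·2.388e-14)/(1 − 1.037e-15)
= 2.284e-14/1.000000 = 2.284e-14

Final: 2.284e-14


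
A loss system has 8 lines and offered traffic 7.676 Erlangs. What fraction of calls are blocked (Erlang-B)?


B(c,a) = (a^c/c!) / Σ_{k=0}^{c} a^k/k!
a^8/8! = 298.922912
Σ terms (k=0..8): 1.00000 + 7.67600 + 29.46049 + 75.37957 + 144.65339 + 222.07189 + 284.10397 + 311.54029 + 298.92291 = 1374.808512
B = 298.922912/1374.808512 = 0.217429

Final: 0.217429


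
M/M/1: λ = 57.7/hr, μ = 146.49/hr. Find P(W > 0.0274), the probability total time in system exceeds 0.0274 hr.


W ~ Exponential(μ−λ) for M/M/1.
μ − λ = 146.49 − 57.7 = 88.7900
P(W > t) = e^{−(μ−λ)t} = e^{−2.4328} = 0.087787

Final: 0.087787


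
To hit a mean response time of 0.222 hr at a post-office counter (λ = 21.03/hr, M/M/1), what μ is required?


W = 1/(μ−λ) ⇒ μ − λ = 1/W = 1/0.222 = 4.5045
μ = λ + 1/W = 21.03 + 4.5045 = 25.5345 per hr

Final: 25.5345 /hr


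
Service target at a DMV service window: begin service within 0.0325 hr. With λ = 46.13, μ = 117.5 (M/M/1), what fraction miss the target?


ρ = 46.13/117.5 = 0.3926
P(Wq > t) = ρ·e^{−(μ−λ)t} = 0.3926·e^{−2.3195}
= 0.3926·0.098320 = 0.038600

Final: 0.038600


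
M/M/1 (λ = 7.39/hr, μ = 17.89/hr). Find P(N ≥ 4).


ρ = 7.39/17.89 = 0.4131
P(N ≥ n) = ρ^n = 0.4131^4 = 0.029116

Final: 0.029116


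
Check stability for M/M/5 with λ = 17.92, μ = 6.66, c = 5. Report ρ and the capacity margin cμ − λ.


Total capacity cμ = 5·6.66 = 33.30/hr
ρ = λ/(cμ) = 17.92/33.30 = 0.5381
Stable ⇔ ρ < 1: YES
Spare capacity = cμ − λ = 33.30 − 17.92 = 15.38/hr

Final: ρ = 0.5381; stable; margin = 15.38/hr


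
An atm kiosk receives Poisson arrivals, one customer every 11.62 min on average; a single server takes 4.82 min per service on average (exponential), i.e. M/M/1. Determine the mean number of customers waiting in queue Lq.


λ = 60/11.62 = 5.1635 /hr
μ = 60/4.82 = 12.4481 /hr
ρ = λ/μ = 5.1635/12.4481 = 0.4148
Lq = ρ²/(1−ρ) = 0.1721/0.5852 = 0.2940

Final: 0.2940


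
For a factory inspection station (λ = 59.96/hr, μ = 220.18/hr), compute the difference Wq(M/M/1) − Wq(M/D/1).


ρ = 59.96/220.18 = 0.2723
Wq(M/M/1) = ρ/(μ−λ) = 0.2723/160.22 = 0.001700 hr
Wq(M/D/1) = ρ/(2(μ−λ)) = 0.0008498 hr
Savings = 0.001700 − 0.0008498 = 0.0008498 hr

Final: 0.0008498 hr


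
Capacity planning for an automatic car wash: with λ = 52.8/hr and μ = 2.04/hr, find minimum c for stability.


Stability requires cμ > λ ⇔ c > λ/μ.
λ/μ = 52.8/2.04 = 25.8824
Minimum integer c = ⌊25.8824⌋ + 1 = 26
Check: 26·2.04 = 53.04 > 52.8, while 25·2.04 = 51.00 ≤ 52.8

Final: 26 servers


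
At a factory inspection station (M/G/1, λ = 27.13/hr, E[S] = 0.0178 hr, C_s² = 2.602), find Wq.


ρ = λ·E[S] = 27.13·0.0178 = 0.4829
E[S²] = E[S]²(1+C_s²) = 0.0178²·(1+2.602) = 0.001141
Wq = λ·E[S²]/(2(1−ρ)) = 27.13·0.001141/(2·0.5171) = 0.02994 hr

Final: 0.02994 hr


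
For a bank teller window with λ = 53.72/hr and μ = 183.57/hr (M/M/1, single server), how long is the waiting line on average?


ρ = 53.72/183.57 = 0.2926
Lq = ρ²/(1−ρ) = 0.08564/0.7074 = 0.1211

Final: 0.1211


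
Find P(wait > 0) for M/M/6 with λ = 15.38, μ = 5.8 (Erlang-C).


a = λ/μ = 2.6517; ρ = a/6 = 0.4420
P₀ = 0.069963 (from M/M/c formula)
C(c,a) = [a^c/(c!(1−ρ))]·P₀ = [347.67227/(720·0.5580)]·0.069963
= 0.86530·0.069963 = 0.060539

Final: 0.060539


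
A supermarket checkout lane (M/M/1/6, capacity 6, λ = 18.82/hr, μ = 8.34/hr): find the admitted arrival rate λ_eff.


ρ = 2.2566; P_K = (1−ρ)ρ^6/(1−ρ^7) = 0.558730
λ_eff = λ(1 − P_K) = 18.82·(1 − 0.558730) = 18.82·0.441270 = 8.3047 /hr

Final: 8.3047 /hr


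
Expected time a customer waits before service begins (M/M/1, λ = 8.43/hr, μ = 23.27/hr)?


ρ = 8.43/23.27 = 0.3623
Wq = ρ/(μ−λ) = 0.3623/(23.27 − 8.43) = 0.3623/14.84 = 0.02441 hr

Final: 0.02441 hr


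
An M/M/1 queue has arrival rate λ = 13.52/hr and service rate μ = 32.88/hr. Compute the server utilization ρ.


ρ = λ/μ = 13.52/32.88 = 0.4112

Final: 0.4112


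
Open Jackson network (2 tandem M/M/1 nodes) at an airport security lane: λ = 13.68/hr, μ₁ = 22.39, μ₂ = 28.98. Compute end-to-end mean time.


Each node sees arrival rate λ = 13.68/hr (tandem ⇒ throughput preserved).
W₁ = 1/(μ₁−λ) = 1/(22.39−13.68) = 0.11481 hr
W₂ = 1/(μ₂−λ) = 1/(28.98−13.68) = 0.06536 hr
W_total = W₁ + W₂ = 0.11481 + 0.06536 = 0.18017 hr

Final: 0.18017 hr


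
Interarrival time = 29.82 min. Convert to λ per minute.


λ = 1/(interarrival time) in consistent units.
1 minute = 1 min, so λ = 1/29.82 = 0.03353 per minute

Final: 0.03353 /min


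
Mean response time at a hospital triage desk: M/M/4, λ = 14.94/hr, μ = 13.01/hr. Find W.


a = 1.1483; ρ = 0.2871; P₀ = 0.316283
Lq = P₀·a^c·ρ/(c!(1−ρ)²) = 0.01294
Wq = Lq/λ = 0.01294/14.94 = 0.0008665 hr
W = Wq + 1/μ = 0.0008665 + 0.07686 = 0.07773 hr

Final: 0.07773 hr


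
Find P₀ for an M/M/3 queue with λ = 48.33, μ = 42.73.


a = λ/μ = 48.33/42.73 = 1.1311; ρ = a/c = 0.3770
Σ_{k=0}^{2} a^k/k! (terms k=0..2) = 1.00000 + 1.13106 + 0.63964 = 2.77070
Tail: a^3/(3!(1−ρ)) = 1.44694/(6·0.6230) = 0.38710
P₀ = 1/(2.77070 + 0.38710) = 1/3.15780 = 0.316676

Final: 0.316676


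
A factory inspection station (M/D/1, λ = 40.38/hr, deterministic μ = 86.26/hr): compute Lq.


ρ = 40.38/86.26 = 0.4681
M/D/1: Lq = ρ²/(2(1−ρ)) = 0.2191/(2·0.5319) = 0.20600

Final: 0.20600
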